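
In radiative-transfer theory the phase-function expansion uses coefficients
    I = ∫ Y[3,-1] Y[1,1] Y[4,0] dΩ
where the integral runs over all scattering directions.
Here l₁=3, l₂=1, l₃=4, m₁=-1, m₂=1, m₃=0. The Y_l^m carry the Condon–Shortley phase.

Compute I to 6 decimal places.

Checks pass: Σm=0; 8 even; l₃=4∈[2,4].
(2·3+1)(2·1+1)(2·4+1) = 189
Δ: 0! 6! 2! / 9! → 1/252
sum: t=0:+1/36 = 1/36
3j²(3 1 4; 0 0 0) = Δ·Π!·Σ² = 4/63  (sign +1)
sum: t=0:+1/96 = 1/96
3j²(3 1 4; -1 1 0) = Δ·Π!·Σ² = 1/42  (sign +1)
combine: 4πI² = 189·4/63·1/42 = 2/7
take √, sign +1: I = 0.15078601

0.150786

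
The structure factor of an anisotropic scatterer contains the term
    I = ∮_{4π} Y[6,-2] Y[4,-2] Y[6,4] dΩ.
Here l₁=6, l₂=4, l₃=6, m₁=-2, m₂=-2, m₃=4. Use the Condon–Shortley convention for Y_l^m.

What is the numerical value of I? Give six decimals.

Rules hold: Σm=0, L=16 even, 2≤6≤10.
N = 13·9·13 = 1521
Δ = 4!·8!·4!/17! = 1/15315300
Racah Σ t=0..4: t=0:+1/829440 t=1:−1/25920 t=2:+1/9216 t=3:−1/25920 t=4:+1/829440 = 7/207360
⇒ 3j(6 4 6; 0 0 0)² = 28/2431, sgn +1
Racah Σ t=0..2: t=0:+1/3870720 t=1:−1/181440 t=2:+1/138240 = 23/11612160
⇒ 3j(6 4 6; -2 -2 4)² = 529/204204, sgn +1
4πI² = N·(3j₀)²·(3jₘ)² = 1587/34969
I = +1·√(0.0453831/4π) = 0.06009550

0.060095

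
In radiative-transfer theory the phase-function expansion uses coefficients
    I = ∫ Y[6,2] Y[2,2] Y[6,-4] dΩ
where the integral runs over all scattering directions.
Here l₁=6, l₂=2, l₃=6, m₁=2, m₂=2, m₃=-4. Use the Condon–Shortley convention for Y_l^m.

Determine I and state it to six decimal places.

-0.153870

Checks pass: Σm=0; 14 even; l₃=6∈[4,8].
(2·6+1)(2·2+1)(2·6+1) = 845
Δ: 2! 10! 2! / 15! → 1/90090
sum: t=0:+1/69120 t=1:−1/14400 t=2:+1/69120 = -7/172800
3j²(6 2 6; 0 0 0) = Δ·Π!·Σ² = 14/715  (sign -1)
sum: t=2:+1/322560 = 1/322560
3j²(6 2 6; 2 2 -4) = Δ·Π!·Σ² = 18/1001  (sign +1)
combine: 4πI² = 845·14/715·18/1001 = 36/121
take √, sign -1: I = -0.15386989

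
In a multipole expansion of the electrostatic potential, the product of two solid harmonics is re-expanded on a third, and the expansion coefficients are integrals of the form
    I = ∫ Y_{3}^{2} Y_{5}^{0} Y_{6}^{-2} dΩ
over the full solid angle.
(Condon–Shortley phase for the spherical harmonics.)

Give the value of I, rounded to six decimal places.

Checks pass: Σm=0; 14 even; l₃=6∈[2,8].
(2·3+1)(2·5+1)(2·6+1) = 1001
Δ: 2! 4! 8! / 15! → 1/675675
sum: t=0:+1/8640 t=1:−1/2304 t=2:+1/8640 = -7/34560
3j²(3 5 6; 0 0 0) = Δ·Π!·Σ² = 7/429  (sign -1)
sum: t=0:+1/8640 t=1:−1/13824 = 1/23040
3j²(3 5 6; 2 0 -2) = Δ·Π!·Σ² = 2/429  (sign +1)
combine: 4πI² = 1001·7/429·2/429 = 98/1287
take √, sign -1: I = -0.07784287

-0.077843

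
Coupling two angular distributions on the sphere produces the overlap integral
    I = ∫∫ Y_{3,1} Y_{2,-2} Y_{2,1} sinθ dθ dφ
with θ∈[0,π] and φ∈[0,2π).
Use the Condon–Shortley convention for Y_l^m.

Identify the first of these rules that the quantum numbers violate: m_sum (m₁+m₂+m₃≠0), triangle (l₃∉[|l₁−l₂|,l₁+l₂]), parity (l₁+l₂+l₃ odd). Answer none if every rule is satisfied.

m₁+m₂+m₃ = 1 − 2 + 1 = 0  ✓
triangle: |3−2|=1 ≤ l₃=2 ≤ 3+2=5  ✓
parity: l₁+l₂+l₃ = 7 is odd  ✗

parity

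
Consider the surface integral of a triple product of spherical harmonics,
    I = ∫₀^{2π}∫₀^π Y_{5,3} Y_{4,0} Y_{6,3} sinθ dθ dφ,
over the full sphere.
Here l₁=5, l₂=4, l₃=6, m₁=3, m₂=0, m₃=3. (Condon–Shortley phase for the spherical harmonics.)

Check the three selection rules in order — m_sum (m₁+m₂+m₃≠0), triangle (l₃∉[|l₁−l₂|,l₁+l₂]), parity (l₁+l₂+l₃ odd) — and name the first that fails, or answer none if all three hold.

m_sum

Σmᵢ = 6  ✗
l₃∈[|l₁−l₂|,l₁+l₂]=[1,9], have l₃=6
Σlᵢ = 15 ⇒ odd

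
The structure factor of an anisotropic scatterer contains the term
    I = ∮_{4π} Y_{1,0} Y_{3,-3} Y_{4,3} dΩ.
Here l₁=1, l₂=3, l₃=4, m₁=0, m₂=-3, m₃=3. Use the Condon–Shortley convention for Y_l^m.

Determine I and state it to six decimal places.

-0.162868

Rules hold: Σm=0, L=8 even, 2≤4≤4.
N = 3·7·9 = 189
Δ = 0!·2!·6!/9! = 1/252
Racah Σ t=0..0: t=0:+1/36 = 1/36
⇒ 3j(1 3 4; 0 0 0)² = 4/63, sgn +1
Racah Σ t=0..0: t=0:+1/720 = 1/720
⇒ 3j(1 3 4; 0 -3 3)² = 1/36, sgn -1
4πI² = N·(3j₀)²·(3jₘ)² = 1/3
I = -1·√(0.333333/4π) = -0.16286750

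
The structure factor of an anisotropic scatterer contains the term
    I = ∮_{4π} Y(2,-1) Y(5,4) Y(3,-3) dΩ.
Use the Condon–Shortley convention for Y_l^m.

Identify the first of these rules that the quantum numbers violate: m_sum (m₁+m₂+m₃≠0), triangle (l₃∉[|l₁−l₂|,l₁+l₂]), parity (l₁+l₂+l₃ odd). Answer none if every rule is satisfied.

azimuthal sum: -1 + 4 − 3 = 0  ✓
3 ≤ 3 ≤ 7 (triangle on l)  ✓
L = 2 + 5 + 3 = 10 (even)  ✓

none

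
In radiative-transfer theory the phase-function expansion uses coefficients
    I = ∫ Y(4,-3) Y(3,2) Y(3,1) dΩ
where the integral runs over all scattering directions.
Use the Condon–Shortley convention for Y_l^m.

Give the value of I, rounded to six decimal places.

-0.095955

Checks pass: Σm=0; 10 even; l₃=3∈[1,7].
(2·4+1)(2·3+1)(2·3+1) = 441
Δ: 4! 4! 2! / 11! → 1/34650
sum: t=1:−1/72 t=2:+1/16 t=3:−1/72 = 5/144
3j²(4 3 3; 0 0 0) = Δ·Π!·Σ² = 2/77  (sign -1)
sum: t=3:−1/288 t=4:+1/144 = 1/288
3j²(4 3 3; -3 2 1) = Δ·Π!·Σ² = 1/99  (sign +1)
combine: 4πI² = 441·2/77·1/99 = 14/121
take √, sign -1: I = -0.09595473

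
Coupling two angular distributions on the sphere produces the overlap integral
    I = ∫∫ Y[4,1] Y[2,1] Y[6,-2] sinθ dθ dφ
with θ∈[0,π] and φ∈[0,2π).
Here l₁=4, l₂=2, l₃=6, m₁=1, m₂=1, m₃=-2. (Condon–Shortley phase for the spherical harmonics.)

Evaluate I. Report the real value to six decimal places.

0.238034

m-sum 0 ✓  L=12 even ✓  2≤6≤6 ✓
Π(2lᵢ+1) = 9×5×13 = 585
triangle coeff Δ(4,2,6) = 1/6435
Σ_t [0,0]: t=0:+1/2304 = 1/2304
(3j)²=5/143 [(4 2 6; 0 0 0)], sign=+1
Σ_t [0,0]: t=0:+1/4320 = 1/4320
(3j)²=224/6435 [(4 2 6; 1 1 -2)], sign=+1
⇒ 4πI² = 1120/1573
I = (+1)√(1120/1573/(4π)) = 0.23803440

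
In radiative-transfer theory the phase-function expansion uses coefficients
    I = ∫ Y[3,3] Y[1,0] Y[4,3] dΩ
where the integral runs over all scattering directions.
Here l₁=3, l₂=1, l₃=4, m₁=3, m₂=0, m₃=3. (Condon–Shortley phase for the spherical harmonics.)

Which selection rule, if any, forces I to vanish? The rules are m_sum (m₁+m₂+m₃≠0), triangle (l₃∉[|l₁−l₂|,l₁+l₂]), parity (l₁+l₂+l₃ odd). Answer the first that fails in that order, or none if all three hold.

azimuthal sum: 3 + 0 + 3 = 6  ✗
2 ≤ 4 ≤ 4 (triangle on l)
L = 3 + 1 + 4 = 8 (even)

m_sum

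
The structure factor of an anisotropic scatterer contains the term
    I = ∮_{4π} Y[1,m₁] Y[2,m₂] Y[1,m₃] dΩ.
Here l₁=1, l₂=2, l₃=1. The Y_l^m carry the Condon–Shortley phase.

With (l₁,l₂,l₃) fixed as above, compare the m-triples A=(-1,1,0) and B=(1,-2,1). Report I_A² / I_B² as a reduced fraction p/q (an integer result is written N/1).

1/2

l's match ⇒ only the (l;m) 3-j factors differ between A and B.
A: triangle coeff Δ(1,2,1) = 1/30; Σ_t [2,2]: t=2:+1/2 = 1/2; (3j)²=1/10 [(1 2 1; -1 1 0)], sign=-1
B: triangle coeff Δ(1,2,1) = 1/30; Σ_t [0,0]: t=0:+1/4 = 1/4; (3j)²=1/5 [(1 2 1; 1 -2 1)], sign=+1
I_A²/I_B² = (1/10)/(1/5) = 1/2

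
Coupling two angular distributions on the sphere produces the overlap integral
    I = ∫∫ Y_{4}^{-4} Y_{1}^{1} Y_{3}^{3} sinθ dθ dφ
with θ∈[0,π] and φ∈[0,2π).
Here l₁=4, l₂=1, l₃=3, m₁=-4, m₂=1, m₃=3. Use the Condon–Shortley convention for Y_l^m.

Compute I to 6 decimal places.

0.325735

m-sum 0 ✓  L=8 even ✓  3≤3≤5 ✓
Π(2lᵢ+1) = 9×3×7 = 189
triangle coeff Δ(4,1,3) = 1/252
Σ_t [1,1]: t=1:−1/36 = -1/36
(3j)²=4/63 [(4 1 3; 0 0 0)], sign=+1
Σ_t [2,2]: t=2:+1/1440 = 1/1440
(3j)²=1/9 [(4 1 3; -4 1 3)], sign=+1
⇒ 4πI² = 4/3
I = (+1)√(4/3/(4π)) = 0.32573501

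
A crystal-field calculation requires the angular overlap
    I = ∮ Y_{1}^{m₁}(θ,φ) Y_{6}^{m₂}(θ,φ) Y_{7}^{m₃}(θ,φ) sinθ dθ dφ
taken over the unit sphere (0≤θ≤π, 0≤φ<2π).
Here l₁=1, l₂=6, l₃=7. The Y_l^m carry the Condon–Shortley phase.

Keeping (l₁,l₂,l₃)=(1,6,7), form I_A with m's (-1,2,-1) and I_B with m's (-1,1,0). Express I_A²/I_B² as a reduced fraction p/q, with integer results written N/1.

Same 1,6,7: normalisation and zero-m 3j drop out of the ratio.
A: Δ: 0! 2! 12! / 15! → 1/1365; sum: t=0:+1/1935360 = 1/1935360; 3j²(1 6 7; -1 2 -1) = Δ·Π!·Σ² = 1/91  (sign +1)
B: Δ: 0! 2! 12! / 15! → 1/1365; sum: t=0:+1/1209600 = 1/1209600; 3j²(1 6 7; -1 1 0) = Δ·Π!·Σ² = 1/65  (sign -1)
I_A²/I_B² = (1/91)/(1/65) = 5/7

5/7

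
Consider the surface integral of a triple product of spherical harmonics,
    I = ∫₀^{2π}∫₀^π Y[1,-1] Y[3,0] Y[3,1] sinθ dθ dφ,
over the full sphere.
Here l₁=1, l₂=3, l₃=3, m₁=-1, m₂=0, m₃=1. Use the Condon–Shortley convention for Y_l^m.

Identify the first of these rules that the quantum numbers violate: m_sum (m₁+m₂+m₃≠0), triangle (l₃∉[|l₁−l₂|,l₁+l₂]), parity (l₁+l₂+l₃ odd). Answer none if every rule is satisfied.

parity

Σmᵢ = 0  ✓
l₃∈[|l₁−l₂|,l₁+l₂]=[2,4], have l₃=3  ✓
Σlᵢ = 7 ⇒ odd  ✗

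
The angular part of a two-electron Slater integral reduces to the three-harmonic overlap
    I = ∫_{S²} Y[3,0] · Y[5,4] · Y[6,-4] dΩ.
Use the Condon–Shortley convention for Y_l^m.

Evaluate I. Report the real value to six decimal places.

-0.139560

m-sum 0 ✓  L=14 even ✓  2≤6≤8 ✓
Π(2lᵢ+1) = 7×11×13 = 1001
triangle coeff Δ(3,5,6) = 1/675675
Σ_t [0,2]: t=0:+1/8640 t=1:−1/2304 t=2:+1/8640 = -7/34560
(3j)²=7/429 [(3 5 6; 0 0 0)], sign=-1
Σ_t [1,2]: t=1:−1/161280 t=2:+1/60480 = 1/96768
(3j)²=15/1001 [(3 5 6; 0 4 -4)], sign=+1
⇒ 4πI² = 35/143
I = (-1)√(35/143/(4π)) = -0.13956004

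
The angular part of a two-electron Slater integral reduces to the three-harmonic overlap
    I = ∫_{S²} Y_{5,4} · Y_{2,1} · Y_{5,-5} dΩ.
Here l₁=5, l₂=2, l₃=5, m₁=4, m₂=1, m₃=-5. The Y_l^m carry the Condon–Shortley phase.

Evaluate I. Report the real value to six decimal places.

Checks pass: Σm=0; 12 even; l₃=5∈[3,7].
(2·5+1)(2·2+1)(2·5+1) = 605
Δ: 2! 8! 2! / 13! → 1/38610
sum: t=0:+1/2880 t=1:−1/576 t=2:+1/2880 = -1/960
3j²(5 2 5; 0 0 0) = Δ·Π!·Σ² = 10/429  (sign +1)
sum: t=1:−1/80640 = -1/80640
3j²(5 2 5; 4 1 -5) = Δ·Π!·Σ² = 9/286  (sign -1)
combine: 4πI² = 605·10/429·9/286 = 75/169
take √, sign -1: I = -0.18792404

-0.187924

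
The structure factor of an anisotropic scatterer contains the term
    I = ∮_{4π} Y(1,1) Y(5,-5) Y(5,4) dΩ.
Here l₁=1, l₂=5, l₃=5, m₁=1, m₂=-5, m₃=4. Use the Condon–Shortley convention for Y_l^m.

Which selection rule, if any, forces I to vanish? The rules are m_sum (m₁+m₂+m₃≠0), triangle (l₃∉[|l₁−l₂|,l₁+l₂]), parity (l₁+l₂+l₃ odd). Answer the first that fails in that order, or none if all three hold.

parity

azimuthal sum: 1 − 5 + 4 = 0  ✓
4 ≤ 5 ≤ 6 (triangle on l)  ✓
L = 1 + 5 + 5 = 11 (odd)  ✗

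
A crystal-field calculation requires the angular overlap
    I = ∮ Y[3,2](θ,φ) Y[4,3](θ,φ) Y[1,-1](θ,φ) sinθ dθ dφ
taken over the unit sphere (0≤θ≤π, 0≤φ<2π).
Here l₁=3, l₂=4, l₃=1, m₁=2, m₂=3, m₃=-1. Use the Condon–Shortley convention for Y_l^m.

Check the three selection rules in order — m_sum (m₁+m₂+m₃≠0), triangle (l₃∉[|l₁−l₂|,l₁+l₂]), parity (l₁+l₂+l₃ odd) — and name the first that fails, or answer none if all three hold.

m₁+m₂+m₃ = 2 + 3 − 1 = 4  ✗
triangle: |3−4|=1 ≤ l₃=1 ≤ 3+4=7
parity: l₁+l₂+l₃ = 8 is even

m_sum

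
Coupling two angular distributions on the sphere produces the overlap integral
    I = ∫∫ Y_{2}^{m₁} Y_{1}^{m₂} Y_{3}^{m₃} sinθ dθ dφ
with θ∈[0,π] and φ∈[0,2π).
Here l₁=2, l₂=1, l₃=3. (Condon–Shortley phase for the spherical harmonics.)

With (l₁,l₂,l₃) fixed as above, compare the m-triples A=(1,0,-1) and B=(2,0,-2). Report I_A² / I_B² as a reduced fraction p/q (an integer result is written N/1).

Same 2,1,3: normalisation and zero-m 3j drop out of the ratio.
A: Δ: 0! 4! 2! / 7! → 1/105; sum: t=0:+1/6 = 1/6; 3j²(2 1 3; 1 0 -1) = Δ·Π!·Σ² = 8/105  (sign +1)
B: Δ: 0! 4! 2! / 7! → 1/105; sum: t=0:+1/24 = 1/24; 3j²(2 1 3; 2 0 -2) = Δ·Π!·Σ² = 1/21  (sign -1)
I_A²/I_B² = (8/105)/(1/21) = 8/5

8/5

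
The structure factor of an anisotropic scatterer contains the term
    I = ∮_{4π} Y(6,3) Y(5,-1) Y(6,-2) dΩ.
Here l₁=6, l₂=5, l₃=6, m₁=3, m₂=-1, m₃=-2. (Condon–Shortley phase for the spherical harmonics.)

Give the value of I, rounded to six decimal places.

l₁+l₂+l₃=17 is odd: 3j(l;000)=0 ⇒ I=0

0.000000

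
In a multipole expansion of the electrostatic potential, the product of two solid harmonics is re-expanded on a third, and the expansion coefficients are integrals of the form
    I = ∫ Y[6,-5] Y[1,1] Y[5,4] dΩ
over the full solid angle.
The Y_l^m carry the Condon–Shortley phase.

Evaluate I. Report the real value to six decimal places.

-0.303018

Rules hold: Σm=0, L=12 even, 5≤5≤7.
N = 13·3·11 = 429
Δ = 2!·10!·0!/13! = 1/858
Racah Σ t=1..1: t=1:−1/14400 = -1/14400
⇒ 3j(6 1 5; 0 0 0)² = 6/143, sgn +1
Racah Σ t=2..2: t=2:+1/725760 = 1/725760
⇒ 3j(6 1 5; -5 1 4)² = 5/78, sgn -1
4πI² = N·(3j₀)²·(3jₘ)² = 15/13
I = -1·√(1.15385/4π) = -0.30301841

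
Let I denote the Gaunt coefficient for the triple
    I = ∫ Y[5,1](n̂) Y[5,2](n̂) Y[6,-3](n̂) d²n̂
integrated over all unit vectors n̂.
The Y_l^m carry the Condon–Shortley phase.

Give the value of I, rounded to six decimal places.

Rules hold: Σm=0, L=16 even, 0≤6≤10.
N = 11·11·13 = 1573
Δ = 4!·6!·6!/17! = 1/28588560
Racah Σ t=0..4: t=0:+1/345600 t=1:−1/13824 t=2:+1/5184 t=3:−1/13824 t=4:+1/345600 = 7/129600
⇒ 3j(5 5 6; 0 0 0)² = 80/7293, sgn +1
Racah Σ t=1..4: t=1:−1/155520 t=2:+1/23040 t=3:−1/34560 t=4:+1/622080 = 1/103680
⇒ 3j(5 5 6; 1 2 -3)² = 9/2431, sgn -1
4πI² = N·(3j₀)²·(3jₘ)² = 240/3757
I = -1·√(0.0638808/4π) = -0.07129845

-0.071298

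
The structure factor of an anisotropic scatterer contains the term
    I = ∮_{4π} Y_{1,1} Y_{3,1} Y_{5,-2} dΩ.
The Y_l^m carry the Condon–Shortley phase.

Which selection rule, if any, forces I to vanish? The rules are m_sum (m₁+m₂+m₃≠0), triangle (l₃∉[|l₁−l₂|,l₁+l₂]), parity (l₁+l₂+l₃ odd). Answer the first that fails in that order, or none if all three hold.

triangle

m₁+m₂+m₃ = 1 + 1 − 2 = 0  ✓
triangle: |1−3|=2 ≤ l₃=5 ≤ 1+3=4  ✗
parity: l₁+l₂+l₃ = 9 is odd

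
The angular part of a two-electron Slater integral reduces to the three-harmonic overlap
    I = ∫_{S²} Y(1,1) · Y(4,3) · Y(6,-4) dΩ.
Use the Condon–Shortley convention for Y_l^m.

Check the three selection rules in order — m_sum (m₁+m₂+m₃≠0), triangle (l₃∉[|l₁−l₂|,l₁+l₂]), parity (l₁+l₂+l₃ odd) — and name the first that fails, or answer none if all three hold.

azimuthal sum: 1 + 3 − 4 = 0  ✓
3 ≤ 6 ≤ 5 (triangle on l)  ✗
L = 1 + 4 + 6 = 11 (odd)

triangle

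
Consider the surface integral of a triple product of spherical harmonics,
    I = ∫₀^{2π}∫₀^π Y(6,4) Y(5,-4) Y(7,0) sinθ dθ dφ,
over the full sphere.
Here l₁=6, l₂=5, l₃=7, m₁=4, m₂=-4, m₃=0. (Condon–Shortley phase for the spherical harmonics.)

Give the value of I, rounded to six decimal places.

0.150533

Checks pass: Σm=0; 18 even; l₃=7∈[1,11].
(2·6+1)(2·5+1)(2·7+1) = 2145
Δ: 4! 8! 6! / 19! → 1/174594420
sum: t=0:+1/4147200 t=1:−1/207360 t=2:+1/82944 t=3:−1/207360 t=4:+1/4147200 = 1/345600
3j²(6 5 7; 0 0 0) = Δ·Π!·Σ² = 420/46189  (sign -1)
sum: t=0:+1/4147200 t=1:−1/21772800 = 17/87091200
3j²(6 5 7; 4 -4 0) = Δ·Π!·Σ² = 119/8151  (sign -1)
combine: 4πI² = 2145·420/46189·119/8151 = 14700/51623
take √, sign +1: I = 0.15053314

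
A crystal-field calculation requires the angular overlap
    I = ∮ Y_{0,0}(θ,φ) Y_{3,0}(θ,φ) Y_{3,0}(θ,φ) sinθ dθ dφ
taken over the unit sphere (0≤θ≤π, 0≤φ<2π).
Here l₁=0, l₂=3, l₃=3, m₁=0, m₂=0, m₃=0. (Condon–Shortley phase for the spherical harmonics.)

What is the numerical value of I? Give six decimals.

m-sum 0 ✓  L=6 even ✓  3≤3≤3 ✓
Π(2lᵢ+1) = 1×7×7 = 49
triangle coeff Δ(0,3,3) = 1/7
Σ_t [0,0]: t=0:+1/36 = 1/36
(3j)²=1/7 [(0 3 3; 0 0 0)], sign=-1
(m-triple is (0,0,0) — same symbol as above.)
⇒ 4πI² = 1/1
I = (+1)√(1/1/(4π)) = 0.28209479

0.282095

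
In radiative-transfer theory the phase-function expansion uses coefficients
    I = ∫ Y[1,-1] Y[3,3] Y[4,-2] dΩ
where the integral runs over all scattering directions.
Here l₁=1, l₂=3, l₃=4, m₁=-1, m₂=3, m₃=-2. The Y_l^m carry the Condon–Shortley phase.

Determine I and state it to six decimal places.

0.061558

Checks pass: Σm=0; 8 even; l₃=4∈[2,4].
(2·1+1)(2·3+1)(2·4+1) = 189
Δ: 0! 2! 6! / 9! → 1/252
sum: t=0:+1/36 = 1/36
3j²(1 3 4; 0 0 0) = Δ·Π!·Σ² = 4/63  (sign +1)
sum: t=0:+1/1440 = 1/1440
3j²(1 3 4; -1 3 -2) = Δ·Π!·Σ² = 1/252  (sign +1)
combine: 4πI² = 189·4/63·1/252 = 1/21
take √, sign +1: I = 0.06155813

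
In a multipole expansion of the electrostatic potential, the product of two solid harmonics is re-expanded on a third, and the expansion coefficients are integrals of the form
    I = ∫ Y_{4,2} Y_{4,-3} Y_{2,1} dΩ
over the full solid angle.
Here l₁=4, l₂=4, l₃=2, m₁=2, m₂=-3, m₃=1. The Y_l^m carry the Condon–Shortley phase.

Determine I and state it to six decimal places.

-0.187702

Rules hold: Σm=0, L=10 even, 0≤2≤8.
N = 9·9·5 = 405
Δ = 6!·2!·2!/11! = 1/13860
Racah Σ t=2..4: t=2:+1/192 t=3:−1/36 t=4:+1/192 = -5/288
⇒ 3j(4 4 2; 0 0 0)² = 20/693, sgn -1
Racah Σ t=0..1: t=0:+1/1440 t=1:−1/240 = -1/288
⇒ 3j(4 4 2; 2 -3 1)² = 5/132, sgn +1
4πI² = N·(3j₀)²·(3jₘ)² = 375/847
I = -1·√(0.442739/4π) = -0.18770204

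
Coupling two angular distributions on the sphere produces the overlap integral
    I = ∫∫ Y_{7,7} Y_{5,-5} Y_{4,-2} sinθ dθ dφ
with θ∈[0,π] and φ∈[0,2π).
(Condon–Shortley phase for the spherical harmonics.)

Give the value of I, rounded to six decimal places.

Checks pass: Σm=0; 16 even; l₃=4∈[2,12].
(2·7+1)(2·5+1)(2·4+1) = 1485
Δ: 8! 6! 2! / 17! → 1/6126120
sum: t=3:−1/69120 t=4:+1/20736 t=5:−1/69120 = 1/51840
3j²(7 5 4; 0 0 0) = Δ·Π!·Σ² = 280/21879  (sign +1)
sum: t=0:+1/58060800 = 1/58060800
3j²(7 5 4; 7 -5 -2) = Δ·Π!·Σ² = 3/136  (sign +1)
combine: 4πI² = 1485·280/21879·3/136 = 1575/3757
take √, sign +1: I = 0.18264793

0.182648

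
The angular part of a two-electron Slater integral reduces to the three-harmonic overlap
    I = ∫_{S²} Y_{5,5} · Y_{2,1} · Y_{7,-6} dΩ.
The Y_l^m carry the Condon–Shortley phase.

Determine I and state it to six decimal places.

0.191646

Rules hold: Σm=0, L=14 even, 3≤7≤7.
N = 11·5·15 = 825
Δ = 0!·10!·4!/15! = 1/15015
Racah Σ t=0..0: t=0:+1/57600 = 1/57600
⇒ 3j(5 2 7; 0 0 0)² = 21/715, sgn -1
Racah Σ t=0..0: t=0:+1/21772800 = 1/21772800
⇒ 3j(5 2 7; 5 1 -6)² = 2/105, sgn -1
4πI² = N·(3j₀)²·(3jₘ)² = 6/13
I = +1·√(0.461538/4π) = 0.19164567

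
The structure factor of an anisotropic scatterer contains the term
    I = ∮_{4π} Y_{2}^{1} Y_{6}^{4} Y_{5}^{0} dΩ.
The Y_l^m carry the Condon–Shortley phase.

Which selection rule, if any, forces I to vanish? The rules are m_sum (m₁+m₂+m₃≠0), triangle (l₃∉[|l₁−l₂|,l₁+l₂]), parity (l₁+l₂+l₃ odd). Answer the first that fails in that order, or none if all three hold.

m_sum

m₁+m₂+m₃ = 1 + 4 + 0 = 5  ✗
triangle: |2−6|=4 ≤ l₃=5 ≤ 2+6=8
parity: l₁+l₂+l₃ = 13 is odd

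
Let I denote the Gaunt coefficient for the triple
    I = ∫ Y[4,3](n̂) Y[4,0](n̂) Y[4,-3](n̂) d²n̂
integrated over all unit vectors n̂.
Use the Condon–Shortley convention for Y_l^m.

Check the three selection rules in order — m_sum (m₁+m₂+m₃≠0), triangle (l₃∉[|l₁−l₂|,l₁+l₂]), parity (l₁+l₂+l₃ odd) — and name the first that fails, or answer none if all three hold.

none

Σmᵢ = 0  ✓
l₃∈[|l₁−l₂|,l₁+l₂]=[0,8], have l₃=4  ✓
Σlᵢ = 12 ⇒ even  ✓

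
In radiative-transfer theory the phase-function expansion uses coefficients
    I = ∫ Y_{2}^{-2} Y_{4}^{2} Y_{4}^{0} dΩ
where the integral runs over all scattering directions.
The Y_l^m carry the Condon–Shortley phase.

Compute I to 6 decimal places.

Rules hold: Σm=0, L=10 even, 2≤4≤6.
N = 5·9·9 = 405
Δ = 2!·2!·6!/11! = 1/13860
Racah Σ t=0..2: t=0:+1/192 t=1:−1/36 t=2:+1/192 = -5/288
⇒ 3j(2 4 4; 0 0 0)² = 20/693, sgn -1
Racah Σ t=2..2: t=2:+1/192 = 1/192
⇒ 3j(2 4 4; -2 2 0)² = 3/77, sgn +1
4πI² = N·(3j₀)²·(3jₘ)² = 2700/5929
I = -1·√(0.455389/4π) = -0.19036462

-0.190365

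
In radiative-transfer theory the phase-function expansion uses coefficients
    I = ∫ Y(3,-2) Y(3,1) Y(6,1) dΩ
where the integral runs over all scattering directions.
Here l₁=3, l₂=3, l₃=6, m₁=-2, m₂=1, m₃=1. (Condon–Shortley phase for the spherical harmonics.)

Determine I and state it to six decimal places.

-0.121471

Rules hold: Σm=0, L=12 even, 0≤6≤6.
N = 7·7·13 = 637
Δ = 0!·6!·6!/13! = 1/12012
Racah Σ t=0..0: t=0:+1/1296 = 1/1296
⇒ 3j(3 3 6; 0 0 0)² = 100/3003, sgn +1
Racah Σ t=0..0: t=0:+1/5760 = 1/5760
⇒ 3j(3 3 6; -2 1 1)² = 5/572, sgn -1
4πI² = N·(3j₀)²·(3jₘ)² = 875/4719
I = -1·√(0.185421/4π) = -0.12147142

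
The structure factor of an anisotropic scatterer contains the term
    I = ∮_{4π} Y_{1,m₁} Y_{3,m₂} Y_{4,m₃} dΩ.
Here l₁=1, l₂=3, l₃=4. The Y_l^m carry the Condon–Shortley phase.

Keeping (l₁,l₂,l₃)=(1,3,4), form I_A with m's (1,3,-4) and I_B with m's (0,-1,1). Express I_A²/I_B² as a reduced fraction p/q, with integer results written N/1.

Same 1,3,4: normalisation and zero-m 3j drop out of the ratio.
A: Δ: 0! 2! 6! / 9! → 1/252; sum: t=0:+1/1440 = 1/1440; 3j²(1 3 4; 1 3 -4) = Δ·Π!·Σ² = 1/9  (sign +1)
B: Δ: 0! 2! 6! / 9! → 1/252; sum: t=0:+1/48 = 1/48; 3j²(1 3 4; 0 -1 1) = Δ·Π!·Σ² = 5/84  (sign -1)
I_A²/I_B² = (1/9)/(5/84) = 28/15

28/15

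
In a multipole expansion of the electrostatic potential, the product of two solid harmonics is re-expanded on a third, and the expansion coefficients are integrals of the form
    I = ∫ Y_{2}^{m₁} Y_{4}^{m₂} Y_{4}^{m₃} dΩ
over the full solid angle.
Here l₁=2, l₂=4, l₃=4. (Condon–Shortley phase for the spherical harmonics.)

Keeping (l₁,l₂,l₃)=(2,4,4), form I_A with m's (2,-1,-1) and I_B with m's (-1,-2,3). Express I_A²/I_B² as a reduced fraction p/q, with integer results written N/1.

Same 2,4,4: normalisation and zero-m 3j drop out of the ratio.
A: Δ: 2! 2! 6! / 11! → 1/13860; sum: t=0:+1/144 = 1/144; 3j²(2 4 4; 2 -1 -1) = Δ·Π!·Σ² = 10/231  (sign -1)
B: Δ: 2! 2! 6! / 11! → 1/13860; sum: t=1:−1/240 t=2:+1/1440 = -1/288; 3j²(2 4 4; -1 -2 3) = Δ·Π!·Σ² = 5/132  (sign +1)
I_A²/I_B² = (10/231)/(5/132) = 8/7

8/7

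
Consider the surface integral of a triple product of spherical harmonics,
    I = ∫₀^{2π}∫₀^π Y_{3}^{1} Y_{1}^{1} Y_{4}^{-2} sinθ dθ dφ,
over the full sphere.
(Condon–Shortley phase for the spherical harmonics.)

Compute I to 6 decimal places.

0.238414

Checks pass: Σm=0; 8 even; l₃=4∈[2,4].
(2·3+1)(2·1+1)(2·4+1) = 189
Δ: 0! 6! 2! / 9! → 1/252
sum: t=0:+1/36 = 1/36
3j²(3 1 4; 0 0 0) = Δ·Π!·Σ² = 4/63  (sign +1)
sum: t=0:+1/96 = 1/96
3j²(3 1 4; 1 1 -2) = Δ·Π!·Σ² = 5/84  (sign +1)
combine: 4πI² = 189·4/63·5/84 = 5/7
take √, sign +1: I = 0.23841361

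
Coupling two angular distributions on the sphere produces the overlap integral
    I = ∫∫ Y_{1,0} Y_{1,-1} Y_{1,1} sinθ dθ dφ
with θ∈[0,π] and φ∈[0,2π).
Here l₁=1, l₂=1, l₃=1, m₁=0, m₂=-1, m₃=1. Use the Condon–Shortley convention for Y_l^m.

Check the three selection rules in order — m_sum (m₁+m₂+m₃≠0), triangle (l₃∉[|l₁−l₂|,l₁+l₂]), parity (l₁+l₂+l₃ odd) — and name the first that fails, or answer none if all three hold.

azimuthal sum: 0 − 1 + 1 = 0  ✓
0 ≤ 1 ≤ 2 (triangle on l)  ✓
L = 1 + 1 + 1 = 3 (odd)  ✗

parity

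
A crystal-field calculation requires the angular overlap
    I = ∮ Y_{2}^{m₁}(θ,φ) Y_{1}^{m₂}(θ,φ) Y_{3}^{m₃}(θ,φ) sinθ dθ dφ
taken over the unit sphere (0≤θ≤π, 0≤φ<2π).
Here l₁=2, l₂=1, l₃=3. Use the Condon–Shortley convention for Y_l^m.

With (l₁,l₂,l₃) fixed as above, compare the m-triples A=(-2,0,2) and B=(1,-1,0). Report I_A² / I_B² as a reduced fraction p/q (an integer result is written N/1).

5/3

Same 2,1,3: normalisation and zero-m 3j drop out of the ratio.
A: Δ: 0! 4! 2! / 7! → 1/105; sum: t=0:+1/24 = 1/24; 3j²(2 1 3; -2 0 2) = Δ·Π!·Σ² = 1/21  (sign -1)
B: Δ: 0! 4! 2! / 7! → 1/105; sum: t=0:+1/12 = 1/12; 3j²(2 1 3; 1 -1 0) = Δ·Π!·Σ² = 1/35  (sign -1)
I_A²/I_B² = (1/21)/(1/35) = 5/3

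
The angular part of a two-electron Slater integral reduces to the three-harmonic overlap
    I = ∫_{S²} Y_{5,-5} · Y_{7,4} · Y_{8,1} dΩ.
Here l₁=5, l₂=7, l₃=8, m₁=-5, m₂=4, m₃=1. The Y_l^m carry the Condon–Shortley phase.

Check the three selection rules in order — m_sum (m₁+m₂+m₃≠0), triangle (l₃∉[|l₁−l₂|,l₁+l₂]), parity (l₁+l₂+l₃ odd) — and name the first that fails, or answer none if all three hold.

none

m₁+m₂+m₃ = -5 + 4 + 1 = 0  ✓
triangle: |5−7|=2 ≤ l₃=8 ≤ 5+7=12  ✓
parity: l₁+l₂+l₃ = 20 is even  ✓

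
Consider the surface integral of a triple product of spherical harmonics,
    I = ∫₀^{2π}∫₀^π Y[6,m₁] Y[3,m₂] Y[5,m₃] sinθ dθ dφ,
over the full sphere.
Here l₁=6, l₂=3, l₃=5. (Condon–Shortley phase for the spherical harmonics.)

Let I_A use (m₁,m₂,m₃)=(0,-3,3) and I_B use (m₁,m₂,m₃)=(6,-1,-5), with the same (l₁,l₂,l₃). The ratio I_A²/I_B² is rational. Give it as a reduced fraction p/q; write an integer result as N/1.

28/99

Shared (l₁,l₂,l₃)=(6,3,5): N and (l;000)² cancel in I_A²/I_B².
A: Δ = 4!·8!·2!/15! = 1/675675; Racah Σ t=0..0: t=0:+1/69120 = 1/69120; ⇒ 3j(6 3 5; 0 -3 3)² = 4/429, sgn +1
B: Δ = 4!·8!·2!/15! = 1/675675; Racah Σ t=0..0: t=0:+1/1935360 = 1/1935360; ⇒ 3j(6 3 5; 6 -1 -5)² = 3/91, sgn +1
I_A²/I_B² = (4/429)/(3/91) = 28/99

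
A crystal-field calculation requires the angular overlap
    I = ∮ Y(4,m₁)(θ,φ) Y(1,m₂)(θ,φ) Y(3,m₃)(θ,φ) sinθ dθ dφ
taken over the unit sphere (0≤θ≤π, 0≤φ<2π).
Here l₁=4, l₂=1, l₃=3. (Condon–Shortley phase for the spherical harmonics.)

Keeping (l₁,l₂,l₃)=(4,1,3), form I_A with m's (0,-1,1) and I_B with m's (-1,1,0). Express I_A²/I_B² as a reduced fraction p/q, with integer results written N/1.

3/5

l's match ⇒ only the (l;m) 3-j factors differ between A and B.
A: triangle coeff Δ(4,1,3) = 1/252; Σ_t [0,0]: t=0:+1/96 = 1/96; (3j)²=1/42 [(4 1 3; 0 -1 1)], sign=+1
B: triangle coeff Δ(4,1,3) = 1/252; Σ_t [2,2]: t=2:+1/72 = 1/72; (3j)²=5/126 [(4 1 3; -1 1 0)], sign=-1
I_A²/I_B² = (1/42)/(5/126) = 3/5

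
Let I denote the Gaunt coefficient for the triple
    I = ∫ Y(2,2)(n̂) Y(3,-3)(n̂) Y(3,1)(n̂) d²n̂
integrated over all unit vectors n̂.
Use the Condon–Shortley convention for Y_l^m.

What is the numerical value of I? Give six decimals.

0.132981

Checks pass: Σm=0; 8 even; l₃=3∈[1,5].
(2·2+1)(2·3+1)(2·3+1) = 245
Δ: 2! 2! 4! / 9! → 1/3780
sum: t=0:+1/24 t=1:−1/4 t=2:+1/24 = -1/6
3j²(2 3 3; 0 0 0) = Δ·Π!·Σ² = 4/105  (sign +1)
sum: t=0:+1/96 = 1/96
3j²(2 3 3; 2 -3 1) = Δ·Π!·Σ² = 1/42  (sign +1)
combine: 4πI² = 245·4/105·1/42 = 2/9
take √, sign +1: I = 0.13298076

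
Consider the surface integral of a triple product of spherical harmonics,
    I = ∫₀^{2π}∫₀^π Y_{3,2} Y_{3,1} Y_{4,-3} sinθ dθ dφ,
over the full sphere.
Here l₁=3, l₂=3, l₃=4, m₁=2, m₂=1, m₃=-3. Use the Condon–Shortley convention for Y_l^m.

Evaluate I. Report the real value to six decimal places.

-0.095955

m-sum 0 ✓  L=10 even ✓  0≤4≤6 ✓
Π(2lᵢ+1) = 7×7×9 = 441
triangle coeff Δ(3,3,4) = 1/34650
Σ_t [0,2]: t=0:+1/72 t=1:−1/16 t=2:+1/72 = -5/144
(3j)²=2/77 [(3 3 4; 0 0 0)], sign=-1
Σ_t [0,1]: t=0:+1/288 t=1:−1/144 = -1/288
(3j)²=1/99 [(3 3 4; 2 1 -3)], sign=+1
⇒ 4πI² = 14/121
I = (-1)√(14/121/(4π)) = -0.09595473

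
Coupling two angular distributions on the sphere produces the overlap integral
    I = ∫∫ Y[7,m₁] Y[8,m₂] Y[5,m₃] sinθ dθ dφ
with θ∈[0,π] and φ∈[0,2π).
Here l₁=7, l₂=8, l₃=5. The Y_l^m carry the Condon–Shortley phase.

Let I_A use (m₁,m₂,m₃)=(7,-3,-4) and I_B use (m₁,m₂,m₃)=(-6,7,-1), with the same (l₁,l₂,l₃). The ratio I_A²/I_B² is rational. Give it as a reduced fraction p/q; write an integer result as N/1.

18/91

Shared (l₁,l₂,l₃)=(7,8,5): N and (l;000)² cancel in I_A²/I_B².
A: Δ = 10!·4!·6!/21! = 1/814773960; Racah Σ t=0..0: t=0:+1/10450944000 = 1/10450944000; ⇒ 3j(7 8 5; 7 -3 -4)² = 11/6460, sgn -1
B: Δ = 10!·4!·6!/21! = 1/814773960; Racah Σ t=9..10: t=9:−1/6270566400 t=10:+1/2612736000 = 1/4478976000; ⇒ 3j(7 8 5; -6 7 -1)² = 1001/116280, sgn +1
I_A²/I_B² = (11/6460)/(1001/116280) = 18/91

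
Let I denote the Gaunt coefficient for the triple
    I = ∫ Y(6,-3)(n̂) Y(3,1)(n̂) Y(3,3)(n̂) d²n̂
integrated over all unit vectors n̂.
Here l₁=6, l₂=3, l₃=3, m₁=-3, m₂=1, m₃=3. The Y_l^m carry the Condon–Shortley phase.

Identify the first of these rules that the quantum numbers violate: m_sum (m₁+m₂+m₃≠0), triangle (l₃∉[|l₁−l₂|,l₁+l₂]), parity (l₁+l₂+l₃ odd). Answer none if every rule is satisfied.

m_sum

azimuthal sum: -3 + 1 + 3 = 1  ✗
3 ≤ 3 ≤ 9 (triangle on l)
L = 6 + 3 + 3 = 12 (even)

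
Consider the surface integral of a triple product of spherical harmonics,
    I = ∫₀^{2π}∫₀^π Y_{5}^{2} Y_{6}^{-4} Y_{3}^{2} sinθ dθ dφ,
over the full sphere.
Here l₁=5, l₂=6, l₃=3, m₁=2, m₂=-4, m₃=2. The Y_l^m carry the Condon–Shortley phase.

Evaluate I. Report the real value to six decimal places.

0.088266

m-sum 0 ✓  L=14 even ✓  1≤3≤11 ✓
Π(2lᵢ+1) = 11×13×7 = 1001
triangle coeff Δ(5,6,3) = 1/675675
Σ_t [3,5]: t=3:−1/8640 t=4:+1/2304 t=5:−1/8640 = 7/34560
(3j)²=7/429 [(5 6 3; 0 0 0)], sign=-1
Σ_t [1,2]: t=1:−1/60480 t=2:+1/34560 = 1/80640
(3j)²=6/1001 [(5 6 3; 2 -4 2)], sign=-1
⇒ 4πI² = 14/143
I = (+1)√(14/143/(4π)) = 0.08826552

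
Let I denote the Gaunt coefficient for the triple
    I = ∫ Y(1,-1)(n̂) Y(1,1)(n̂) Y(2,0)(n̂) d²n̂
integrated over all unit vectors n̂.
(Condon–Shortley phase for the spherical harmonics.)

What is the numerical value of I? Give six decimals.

0.126157

Rules hold: Σm=0, L=4 even, 0≤2≤2.
N = 3·3·5 = 45
Δ = 0!·2!·2!/5! = 1/30
Racah Σ t=0..0: t=0:+1/1 = 1/1
⇒ 3j(1 1 2; 0 0 0)² = 2/15, sgn +1
Racah Σ t=0..0: t=0:+1/4 = 1/4
⇒ 3j(1 1 2; -1 1 0)² = 1/30, sgn +1
4πI² = N·(3j₀)²·(3jₘ)² = 1/5
I = +1·√(0.2/4π) = 0.12615663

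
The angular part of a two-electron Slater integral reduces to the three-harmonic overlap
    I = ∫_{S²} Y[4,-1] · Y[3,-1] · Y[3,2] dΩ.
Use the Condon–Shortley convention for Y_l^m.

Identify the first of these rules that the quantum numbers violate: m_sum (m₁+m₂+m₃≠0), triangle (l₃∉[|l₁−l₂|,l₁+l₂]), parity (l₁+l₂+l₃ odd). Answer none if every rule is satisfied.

m₁+m₂+m₃ = -1 − 1 + 2 = 0  ✓
triangle: |4−3|=1 ≤ l₃=3 ≤ 4+3=7  ✓
parity: l₁+l₂+l₃ = 10 is even  ✓

none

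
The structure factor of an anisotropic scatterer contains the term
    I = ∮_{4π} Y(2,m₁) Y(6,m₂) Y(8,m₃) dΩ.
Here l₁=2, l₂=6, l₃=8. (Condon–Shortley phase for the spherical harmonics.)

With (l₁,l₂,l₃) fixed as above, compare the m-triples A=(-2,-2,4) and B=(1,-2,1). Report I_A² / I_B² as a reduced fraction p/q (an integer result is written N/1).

l's match ⇒ only the (l;m) 3-j factors differ between A and B.
A: triangle coeff Δ(2,6,8) = 1/30940; Σ_t [0,0]: t=0:+1/23224320 = 1/23224320; (3j)²=99/6188 [(2 6 8; -2 -2 4)], sign=+1
B: triangle coeff Δ(2,6,8) = 1/30940; Σ_t [0,0]: t=0:+1/5806080 = 1/5806080; (3j)²=9/884 [(2 6 8; 1 -2 1)], sign=-1
I_A²/I_B² = (99/6188)/(9/884) = 11/7

11/7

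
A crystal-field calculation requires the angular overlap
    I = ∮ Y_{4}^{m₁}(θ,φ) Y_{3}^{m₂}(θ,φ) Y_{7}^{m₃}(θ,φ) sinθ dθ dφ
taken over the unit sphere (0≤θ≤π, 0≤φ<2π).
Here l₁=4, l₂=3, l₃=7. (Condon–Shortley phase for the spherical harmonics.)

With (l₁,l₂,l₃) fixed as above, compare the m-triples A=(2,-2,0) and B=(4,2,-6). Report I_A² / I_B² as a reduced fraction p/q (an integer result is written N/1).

Shared (l₁,l₂,l₃)=(4,3,7): N and (l;000)² cancel in I_A²/I_B².
A: Δ = 0!·8!·6!/15! = 1/45045; Racah Σ t=0..0: t=0:+1/172800 = 1/172800; ⇒ 3j(4 3 7; 2 -2 0)² = 7/2145, sgn -1
B: Δ = 0!·8!·6!/15! = 1/45045; Racah Σ t=0..0: t=0:+1/4838400 = 1/4838400; ⇒ 3j(4 3 7; 4 2 -6)² = 1/35, sgn -1
I_A²/I_B² = (7/2145)/(1/35) = 49/429

49/429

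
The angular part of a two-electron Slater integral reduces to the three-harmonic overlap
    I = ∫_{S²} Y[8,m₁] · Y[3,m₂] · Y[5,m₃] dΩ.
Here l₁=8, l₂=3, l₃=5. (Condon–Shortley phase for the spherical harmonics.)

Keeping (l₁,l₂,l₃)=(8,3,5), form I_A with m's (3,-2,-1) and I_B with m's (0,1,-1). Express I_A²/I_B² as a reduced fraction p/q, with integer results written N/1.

Same 8,3,5: normalisation and zero-m 3j drop out of the ratio.
A: Δ: 6! 10! 0! / 17! → 1/136136; sum: t=1:−1/2073600 = -1/2073600; 3j²(8 3 5; 3 -2 -1) = Δ·Π!·Σ² = 15/884  (sign -1)
B: Δ: 6! 10! 0! / 17! → 1/136136; sum: t=4:+1/829440 = 1/829440; 3j²(8 3 5; 0 1 -1) = Δ·Π!·Σ² = 35/2431  (sign +1)
I_A²/I_B² = (15/884)/(35/2431) = 33/28

33/28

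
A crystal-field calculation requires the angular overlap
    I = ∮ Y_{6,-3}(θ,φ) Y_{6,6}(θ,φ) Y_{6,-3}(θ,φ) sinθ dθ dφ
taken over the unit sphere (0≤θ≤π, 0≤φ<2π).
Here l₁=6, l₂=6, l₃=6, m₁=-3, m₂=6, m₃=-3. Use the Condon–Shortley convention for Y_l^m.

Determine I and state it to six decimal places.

m-sum 0 ✓  L=18 even ✓  0≤6≤12 ✓
Π(2lᵢ+1) = 13×13×13 = 2197
triangle coeff Δ(6,6,6) = 1/325909584
Σ_t [0,6]: t=0:+1/373248000 t=1:−1/1728000 t=2:+1/110592 t=3:−1/46656 t=4:+1/110592 t=5:−1/1728000 t=6:+1/373248000 = -7/1555200
(3j)²=400/46189 [(6 6 6; 0 0 0)], sign=-1
Σ_t [6,6]: t=6:+1/18662400 = 1/18662400
(3j)²=84/4199 [(6 6 6; -3 6 -3)], sign=-1
⇒ 4πI² = 436800/1147619
I = (+1)√(436800/1147619/(4π)) = 0.17403537

0.174035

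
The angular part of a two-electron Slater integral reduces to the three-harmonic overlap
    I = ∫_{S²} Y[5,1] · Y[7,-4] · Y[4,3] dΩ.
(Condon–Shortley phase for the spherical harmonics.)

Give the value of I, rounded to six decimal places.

Rules hold: Σm=0, L=16 even, 2≤4≤12.
N = 11·15·9 = 1485
Δ = 8!·2!·6!/17! = 1/6126120
Racah Σ t=3..5: t=3:−1/69120 t=4:+1/20736 t=5:−1/69120 = 1/51840
⇒ 3j(5 7 4; 0 0 0)² = 280/21879, sgn +1
Racah Σ t=2..3: t=2:+1/345600 t=3:−1/518400 = 1/1036800
⇒ 3j(5 7 4; 1 -4 3)² = 7/2210, sgn -1
4πI² = N·(3j₀)²·(3jₘ)² = 2940/48841
I = -1·√(0.0601953/4π) = -0.06921121

-0.069211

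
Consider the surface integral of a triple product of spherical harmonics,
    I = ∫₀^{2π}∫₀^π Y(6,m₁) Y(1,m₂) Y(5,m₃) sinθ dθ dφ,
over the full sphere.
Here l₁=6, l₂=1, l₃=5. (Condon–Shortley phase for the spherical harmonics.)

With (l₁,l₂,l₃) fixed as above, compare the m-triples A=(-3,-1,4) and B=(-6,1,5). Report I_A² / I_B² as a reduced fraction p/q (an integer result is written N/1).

1/22

Same 6,1,5: normalisation and zero-m 3j drop out of the ratio.
A: Δ: 2! 10! 0! / 13! → 1/858; sum: t=0:+1/725760 = 1/725760; 3j²(6 1 5; -3 -1 4) = Δ·Π!·Σ² = 1/286  (sign -1)
B: Δ: 2! 10! 0! / 13! → 1/858; sum: t=2:+1/7257600 = 1/7257600; 3j²(6 1 5; -6 1 5) = Δ·Π!·Σ² = 1/13  (sign +1)
I_A²/I_B² = (1/286)/(1/13) = 1/22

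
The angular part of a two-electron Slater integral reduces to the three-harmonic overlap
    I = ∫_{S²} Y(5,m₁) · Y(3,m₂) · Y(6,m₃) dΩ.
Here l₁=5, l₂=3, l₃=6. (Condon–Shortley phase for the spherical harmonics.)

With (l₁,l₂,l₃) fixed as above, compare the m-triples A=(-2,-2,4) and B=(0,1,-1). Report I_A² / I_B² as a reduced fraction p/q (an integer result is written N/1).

l's match ⇒ only the (l;m) 3-j factors differ between A and B.
A: triangle coeff Δ(5,3,6) = 1/675675; Σ_t [0,1]: t=0:+1/60480 t=1:−1/34560 = -1/80640; (3j)²=6/1001 [(5 3 6; -2 -2 4)], sign=-1
B: triangle coeff Δ(5,3,6) = 1/675675; Σ_t [0,2]: t=0:+1/34560 t=1:−1/3456 t=2:+1/5760 = -1/11520; (3j)²=2/429 [(5 3 6; 0 1 -1)], sign=+1
I_A²/I_B² = (6/1001)/(2/429) = 9/7

9/7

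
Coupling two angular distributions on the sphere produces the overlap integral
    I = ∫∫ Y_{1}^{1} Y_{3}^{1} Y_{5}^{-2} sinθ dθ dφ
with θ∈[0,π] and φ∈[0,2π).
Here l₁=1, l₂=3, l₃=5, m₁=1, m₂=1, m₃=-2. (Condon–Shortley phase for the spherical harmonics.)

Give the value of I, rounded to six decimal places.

0.000000

triangle: need 2≤l₃≤4, have 5; I=0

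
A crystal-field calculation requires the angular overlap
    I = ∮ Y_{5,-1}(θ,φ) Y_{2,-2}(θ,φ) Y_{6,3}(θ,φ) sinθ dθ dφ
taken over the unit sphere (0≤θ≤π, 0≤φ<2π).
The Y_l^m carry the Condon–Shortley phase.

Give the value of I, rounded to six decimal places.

Σlᵢ=13 odd — θ-integrand is odd under cosθ→−cosθ; I=0

0.000000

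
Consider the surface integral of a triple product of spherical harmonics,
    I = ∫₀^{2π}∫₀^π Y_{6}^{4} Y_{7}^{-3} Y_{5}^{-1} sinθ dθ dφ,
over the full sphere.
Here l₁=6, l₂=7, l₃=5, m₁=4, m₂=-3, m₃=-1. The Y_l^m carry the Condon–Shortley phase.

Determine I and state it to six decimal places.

0.058141

m-sum 0 ✓  L=18 even ✓  1≤5≤13 ✓
Π(2lᵢ+1) = 13×15×11 = 2145
triangle coeff Δ(6,7,5) = 1/174594420
Σ_t [2,6]: t=2:+1/4147200 t=3:−1/207360 t=4:+1/82944 t=5:−1/207360 t=6:+1/4147200 = 1/345600
(3j)²=420/46189 [(6 7 5; 0 0 0)], sign=-1
Σ_t [0,2]: t=0:+1/7741440 t=1:−1/1088640 t=2:+1/1658880 = -13/69672960
(3j)²=325/149226 [(6 7 5; 4 -3 -1)], sign=-1
⇒ 4πI² = 48750/1147619
I = (+1)√(48750/1147619/(4π)) = 0.05814114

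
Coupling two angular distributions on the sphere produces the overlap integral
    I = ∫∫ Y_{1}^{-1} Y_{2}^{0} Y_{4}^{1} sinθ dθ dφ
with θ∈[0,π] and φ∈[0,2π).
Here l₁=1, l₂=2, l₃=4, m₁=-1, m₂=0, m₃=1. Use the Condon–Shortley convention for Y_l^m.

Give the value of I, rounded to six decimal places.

triangle: need 1≤l₃≤3, have 4; I=0

0.000000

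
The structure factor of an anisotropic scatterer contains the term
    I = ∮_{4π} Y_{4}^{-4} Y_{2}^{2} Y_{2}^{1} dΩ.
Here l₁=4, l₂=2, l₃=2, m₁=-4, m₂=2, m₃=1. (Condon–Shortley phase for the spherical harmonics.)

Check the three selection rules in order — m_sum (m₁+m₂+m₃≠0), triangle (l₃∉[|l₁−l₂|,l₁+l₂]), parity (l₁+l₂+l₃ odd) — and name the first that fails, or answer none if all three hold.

m_sum

azimuthal sum: -4 + 2 + 1 = -1  ✗
2 ≤ 2 ≤ 6 (triangle on l)
L = 4 + 2 + 2 = 8 (even)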